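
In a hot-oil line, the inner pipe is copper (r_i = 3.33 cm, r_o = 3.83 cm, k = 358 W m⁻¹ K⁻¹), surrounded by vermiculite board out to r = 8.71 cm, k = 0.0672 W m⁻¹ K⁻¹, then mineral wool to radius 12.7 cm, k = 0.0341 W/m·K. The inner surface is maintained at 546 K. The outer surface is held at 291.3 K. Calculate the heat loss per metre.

Series thermal resistances, inner to outer:
  R'_copper = ln(0.0383/0.0333)/(2πk) = 0.1399/(2π·358) = 6.219×10^-5 m·K/W
  R'_vermiculite board = ln(0.0871/0.0383)/(2πk) = 0.8216/(2π·0.0672) = 1.946 m·K/W
  R'_mineral wool = ln(0.127/0.0871)/(2πk) = 0.3771/(2π·0.0341) = 1.760 m·K/W
ΣR = 6.219×10^-5 + 1.946 + 1.760 = 3.706 m·K/W
Q' = ΔT/ΣR = (546 K − 291.3 K)/3.706 = 68.7 W/m

Q' = 68.7 W/m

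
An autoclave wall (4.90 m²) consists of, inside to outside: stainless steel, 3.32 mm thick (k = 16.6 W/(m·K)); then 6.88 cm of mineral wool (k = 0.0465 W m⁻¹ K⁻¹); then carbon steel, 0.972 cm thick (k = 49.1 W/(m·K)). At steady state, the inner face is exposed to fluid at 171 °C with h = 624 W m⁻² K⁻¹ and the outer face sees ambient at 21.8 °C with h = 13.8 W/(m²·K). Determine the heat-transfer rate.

Series thermal resistances, inner to outer:
  R_conv,in = 1/(hA) = 1/(624·4.90) = 3.271×10^-4 K/W
  R_stainless steel = L/(kA) = 0.00332/(16.6·4.90) = 4.082×10^-5 K/W
  R_mineral wool = L/(kA) = 0.0688/(0.0465·4.90) = 0.3020 K/W
  R_carbon steel = L/(kA) = 0.00972/(49.1·4.90) = 4.040×10^-5 K/W
  R_conv,out = 1/(hA) = 1/(13.8·4.90) = 0.01479 K/W
ΣR = 3.271×10^-4 + 4.082×10^-5 + 0.3020 + 4.040×10^-5 + 0.01479 = 0.3172 K/W
Q = ΔT/ΣR = (171 °C − 21.8 °C)/0.3172 = 470 W

Q = 470 W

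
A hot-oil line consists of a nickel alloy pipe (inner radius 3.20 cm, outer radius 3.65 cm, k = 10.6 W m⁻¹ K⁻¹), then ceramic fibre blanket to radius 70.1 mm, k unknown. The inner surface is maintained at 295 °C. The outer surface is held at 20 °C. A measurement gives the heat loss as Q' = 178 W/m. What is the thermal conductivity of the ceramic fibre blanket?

k = 0.0673 W/m·K

ΣR = ΔT/Q' = |295 − 20|/178 = 1.545 m·K/W
Known resistances:
  R'_nickel alloy = ln(0.0365/0.0320)/(2πk) = 0.1316/(2π·10.6) = 0.001976 m·K/W
R_ceramic fibre blanket = ΣR − ΣR_known = 1.545 − 0.001976 = 1.543 m·K/W
ln(r₂/r₁)/(2πk) = 1.543 ⇒ k = 0.6526/(2π·1.543) = 0.0673 W/m·K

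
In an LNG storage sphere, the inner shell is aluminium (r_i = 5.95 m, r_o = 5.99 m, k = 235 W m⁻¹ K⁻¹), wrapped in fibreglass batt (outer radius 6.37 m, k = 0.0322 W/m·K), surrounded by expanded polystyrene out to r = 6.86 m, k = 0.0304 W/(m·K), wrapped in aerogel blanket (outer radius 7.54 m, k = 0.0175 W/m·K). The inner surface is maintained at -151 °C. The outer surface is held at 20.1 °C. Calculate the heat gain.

Q = 1500 W

Resistance network (inner→outer):
  R_aluminium = (1/5.95 − 1/5.99)/(4πk) = 0.001122/(4π·235) = 3.800×10^-7 K/W
  R_fibreglass batt = (1/5.99 − 1/6.37)/(4πk) = 0.009959/(4π·0.0322) = 0.02461 K/W
  R_expanded polystyrene = (1/6.37 − 1/6.86)/(4πk) = 0.01121/(4π·0.0304) = 0.02935 K/W
  R_aerogel blanket = (1/6.86 − 1/7.54)/(4πk) = 0.01315/(4π·0.0175) = 0.05978 K/W
ΣR = 3.800×10^-7 + 0.02461 + 0.02935 + 0.05978 = 0.1137 K/W
Q = ΔT/ΣR = (-151 °C − 20.1 °C)/0.1137 = -1500 W
(Negative Q ⇒ heat flows inward; heat gain = 1500 W.)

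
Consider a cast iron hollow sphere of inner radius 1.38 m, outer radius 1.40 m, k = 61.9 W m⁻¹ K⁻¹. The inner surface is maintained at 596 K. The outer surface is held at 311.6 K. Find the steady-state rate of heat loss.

Q = 21400 kW

Q = 4πk·ΔT/(1/r₁ − 1/r₂) = 4π × 61.9 × 284.4 / (1/1.38 − 1/1.40) = 2.14×10^7 W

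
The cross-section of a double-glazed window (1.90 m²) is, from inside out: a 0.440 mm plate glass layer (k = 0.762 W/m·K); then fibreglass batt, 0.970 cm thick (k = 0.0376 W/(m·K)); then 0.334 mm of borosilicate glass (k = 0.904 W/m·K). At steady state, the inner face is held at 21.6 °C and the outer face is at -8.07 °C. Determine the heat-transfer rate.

Treat each layer as a resistance in series:
  R_plate glass = L/(kA) = 4.40×10^-4/(0.762·1.90) = 3.039×10^-4 K/W
  R_fibreglass batt = L/(kA) = 0.00970/(0.0376·1.90) = 0.1358 K/W
  R_borosilicate glass = L/(kA) = 3.34×10^-4/(0.904·1.90) = 1.945×10^-4 K/W
ΣR = 3.039×10^-4 + 0.1358 + 1.945×10^-4 = 0.1363 K/W
Q = ΔT/ΣR = (21.6 °C − -8.07 °C)/0.1363 = 218 W

Q = 218 W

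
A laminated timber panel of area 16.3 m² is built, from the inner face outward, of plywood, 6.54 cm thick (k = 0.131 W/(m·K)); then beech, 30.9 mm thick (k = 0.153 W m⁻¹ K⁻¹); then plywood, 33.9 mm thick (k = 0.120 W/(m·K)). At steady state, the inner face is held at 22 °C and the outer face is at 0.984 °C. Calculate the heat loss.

Q = 348 W

Treat each layer as a resistance in series:
  R_plywood = L/(kA) = 0.0654/(0.131·16.3) = 0.03063 K/W
  R_beech = L/(kA) = 0.0309/(0.153·16.3) = 0.01239 K/W
  R_plywood = L/(kA) = 0.0339/(0.120·16.3) = 0.01733 K/W
ΣR = 0.03063 + 0.01239 + 0.01733 = 0.06035 K/W
Q = ΔT/ΣR = (22 °C − 0.984 °C)/0.06035 = 348 W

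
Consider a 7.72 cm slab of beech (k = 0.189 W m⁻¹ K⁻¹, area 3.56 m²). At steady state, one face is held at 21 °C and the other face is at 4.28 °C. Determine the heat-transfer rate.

Q = 146 W

Q = kA·ΔT/L = 0.189 × 3.56 × |21 °C − 4.28 °C| / 0.0772 = 146 W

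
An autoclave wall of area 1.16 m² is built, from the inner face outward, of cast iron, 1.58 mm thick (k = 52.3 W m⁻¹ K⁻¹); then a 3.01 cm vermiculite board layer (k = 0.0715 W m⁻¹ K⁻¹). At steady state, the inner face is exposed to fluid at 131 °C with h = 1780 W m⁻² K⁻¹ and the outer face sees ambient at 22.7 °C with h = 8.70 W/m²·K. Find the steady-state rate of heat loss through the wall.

Q = 234 W

Resistance network (inner→outer):
  R_conv,in = 1/(hA) = 1/(1780·1.16) = 4.843×10^-4 K/W
  R_cast iron = L/(kA) = 0.00158/(52.3·1.16) = 2.604×10^-5 K/W
  R_vermiculite board = L/(kA) = 0.0301/(0.0715·1.16) = 0.3629 K/W
  R_conv,out = 1/(hA) = 1/(8.70·1.16) = 0.09909 K/W
ΣR = 4.843×10^-4 + 2.604×10^-5 + 0.3629 + 0.09909 = 0.4625 K/W
Q = ΔT/ΣR = (131 °C − 22.7 °C)/0.4625 = 234 W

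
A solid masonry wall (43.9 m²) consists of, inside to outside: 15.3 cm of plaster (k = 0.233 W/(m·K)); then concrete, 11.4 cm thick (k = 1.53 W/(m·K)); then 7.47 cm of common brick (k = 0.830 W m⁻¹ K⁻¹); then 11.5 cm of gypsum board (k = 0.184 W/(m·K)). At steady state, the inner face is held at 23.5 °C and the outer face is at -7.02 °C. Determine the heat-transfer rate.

Resistance network (inner→outer):
  R_plaster = L/(kA) = 0.153/(0.233·43.9) = 0.01496 K/W
  R_concrete = L/(kA) = 0.114/(1.53·43.9) = 0.001697 K/W
  R_common brick = L/(kA) = 0.0747/(0.830·43.9) = 0.002050 K/W
  R_gypsum board = L/(kA) = 0.115/(0.184·43.9) = 0.01424 K/W
ΣR = 0.01496 + 0.001697 + 0.002050 + 0.01424 = 0.03295 K/W
Q = ΔT/ΣR = (23.5 °C − -7.02 °C)/0.03295 = 926 W

Q = 926 W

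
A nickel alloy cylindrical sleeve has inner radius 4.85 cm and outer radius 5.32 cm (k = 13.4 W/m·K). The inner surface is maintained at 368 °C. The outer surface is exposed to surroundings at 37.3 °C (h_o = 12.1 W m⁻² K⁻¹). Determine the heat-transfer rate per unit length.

Resistance network (inner→outer):
  R'_nickel alloy = ln(0.0532/0.0485)/(2πk) = 0.09249/(2π·13.4) = 0.001099 m·K/W
  R'_conv,out = 1/(2πr h) = 1/(2π·0.0532·12.1) = 0.2472 m·K/W
ΣR = 0.001099 + 0.2472 = 0.2483 m·K/W
Q' = ΔT/ΣR = (368 °C − 37.3 °C)/0.2483 = 1330 W/m

Q' = 1330 W/m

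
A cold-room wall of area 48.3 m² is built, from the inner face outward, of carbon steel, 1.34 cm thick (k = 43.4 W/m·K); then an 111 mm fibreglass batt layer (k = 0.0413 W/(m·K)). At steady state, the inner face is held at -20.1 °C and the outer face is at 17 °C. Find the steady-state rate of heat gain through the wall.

Q = 667 W

Treat each layer as a resistance in series:
  R_carbon steel = L/(kA) = 0.0134/(43.4·48.3) = 6.392×10^-6 K/W
  R_fibreglass batt = L/(kA) = 0.111/(0.0413·48.3) = 0.05564 K/W
ΣR = 6.392×10^-6 + 0.05564 = 0.05565 K/W
Q = ΔT/ΣR = (-20.1 °C − 17 °C)/0.05565 = -667 W
(Negative Q ⇒ heat flows inward; heat gain = 667 W.)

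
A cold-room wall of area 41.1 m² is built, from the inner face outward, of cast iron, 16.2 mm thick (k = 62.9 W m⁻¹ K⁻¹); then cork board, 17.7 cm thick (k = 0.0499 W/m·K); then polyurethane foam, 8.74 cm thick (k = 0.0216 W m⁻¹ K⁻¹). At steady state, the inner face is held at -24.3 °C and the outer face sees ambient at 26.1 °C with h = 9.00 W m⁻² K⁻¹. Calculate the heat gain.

Treat each layer as a resistance in series:
  R_cast iron = L/(kA) = 0.0162/(62.9·41.1) = 6.266×10^-6 K/W
  R_cork board = L/(kA) = 0.177/(0.0499·41.1) = 0.08630 K/W
  R_polyurethane foam = L/(kA) = 0.0874/(0.0216·41.1) = 0.09845 K/W
  R_conv,out = 1/(hA) = 1/(9.00·41.1) = 0.002703 K/W
ΣR = 6.266×10^-6 + 0.08630 + 0.09845 + 0.002703 = 0.1875 K/W
Q = ΔT/ΣR = (-24.3 °C − 26.1 °C)/0.1875 = -269 W
(Negative Q ⇒ heat flows inward; heat gain = 269 W.)

Q = 269 W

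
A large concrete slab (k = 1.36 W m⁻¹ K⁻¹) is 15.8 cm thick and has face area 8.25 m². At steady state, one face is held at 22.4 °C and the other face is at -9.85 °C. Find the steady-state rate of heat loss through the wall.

Q = 2.29 kW

Q = kA·ΔT/L = 1.36 × 8.25 × |22.4 °C − -9.85 °C| / 0.158 = 2290 W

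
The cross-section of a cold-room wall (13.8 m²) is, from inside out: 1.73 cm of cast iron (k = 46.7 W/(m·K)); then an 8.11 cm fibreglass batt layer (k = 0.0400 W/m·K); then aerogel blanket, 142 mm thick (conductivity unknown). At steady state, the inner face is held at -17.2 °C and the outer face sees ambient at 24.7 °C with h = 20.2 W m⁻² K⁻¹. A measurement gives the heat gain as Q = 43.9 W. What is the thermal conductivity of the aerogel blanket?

ΣR = ΔT/Q = |-17.2 − 24.7|/43.9 = 0.9544 K/W
Known resistances:
  R_cast iron = L/(kA) = 0.0173/(46.7·13.8) = 2.684×10^-5 K/W
  R_fibreglass batt = L/(kA) = 0.0811/(0.0400·13.8) = 0.1469 K/W
  R_conv,out = 1/(hA) = 1/(20.2·13.8) = 0.003587 K/W
R_aerogel blanket = ΣR − ΣR_known = 0.9544 − 0.1505 = 0.8039 K/W
L/(kA) = 0.8039 ⇒ k = 0.142/(0.8039·13.8) = 0.0128 W/m·K

k = 0.0128 W/m·K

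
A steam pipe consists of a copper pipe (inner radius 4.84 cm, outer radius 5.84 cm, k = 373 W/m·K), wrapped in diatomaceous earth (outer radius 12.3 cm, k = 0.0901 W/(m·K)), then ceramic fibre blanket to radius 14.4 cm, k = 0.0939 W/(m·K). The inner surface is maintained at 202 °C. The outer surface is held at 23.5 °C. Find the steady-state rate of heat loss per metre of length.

Treat each layer as a resistance in series:
  R'_copper = ln(0.0584/0.0484)/(2πk) = 0.1878/(2π·373) = 8.014×10^-5 m·K/W
  R'_diatomaceous earth = ln(0.123/0.0584)/(2πk) = 0.7449/(2π·0.0901) = 1.316 m·K/W
  R'_ceramic fibre blanket = ln(0.144/0.123)/(2πk) = 0.1576/(2π·0.0939) = 0.2672 m·K/W
ΣR = 8.014×10^-5 + 1.316 + 0.2672 = 1.583 m·K/W
Q' = ΔT/ΣR = (202 °C − 23.5 °C)/1.583 = 113 W/m

Q' = 113 W/m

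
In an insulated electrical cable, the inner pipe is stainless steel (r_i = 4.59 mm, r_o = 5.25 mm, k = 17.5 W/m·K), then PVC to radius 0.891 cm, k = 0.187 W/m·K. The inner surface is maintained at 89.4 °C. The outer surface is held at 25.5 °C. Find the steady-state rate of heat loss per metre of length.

Q' = 142 W/m

Resistance network (inner→outer):
  R'_stainless steel = ln(0.00525/0.00459)/(2πk) = 0.1343/(2π·17.5) = 0.001222 m·K/W
  R'_PVC = ln(0.00891/0.00525)/(2πk) = 0.5289/(2π·0.187) = 0.4502 m·K/W
ΣR = 0.001222 + 0.4502 = 0.4514 m·K/W
Q' = ΔT/ΣR = (89.4 °C − 25.5 °C)/0.4514 = 142 W/m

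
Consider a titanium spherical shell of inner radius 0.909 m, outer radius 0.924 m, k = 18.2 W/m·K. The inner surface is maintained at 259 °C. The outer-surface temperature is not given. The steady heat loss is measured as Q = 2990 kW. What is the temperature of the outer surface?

Sum the resistances:
  R_titanium = (1/0.909 − 1/0.924)/(4πk) = 0.01786/(4π·18.2) = 7.809×10^-5 K/W
ΣR = 7.809×10^-5 K/W
ΔT = Q·ΣR = 2.99×10^6 × 7.809×10^-5 = 233.5 K
Heat flows outward, so T_out = T_in − ΔT = 259 − 233.5 = 25.5 °C

T_out = 25.5 °C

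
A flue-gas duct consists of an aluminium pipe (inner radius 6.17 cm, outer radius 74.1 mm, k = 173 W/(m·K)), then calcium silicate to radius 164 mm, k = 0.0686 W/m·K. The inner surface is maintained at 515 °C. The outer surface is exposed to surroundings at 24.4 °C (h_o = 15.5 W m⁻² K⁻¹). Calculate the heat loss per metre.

Q' = 257 W/m

Treat each layer as a resistance in series:
  R'_aluminium = ln(0.0741/0.0617)/(2πk) = 0.1831/(2π·173) = 1.685×10^-4 m·K/W
  R'_calcium silicate = ln(0.164/0.0741)/(2πk) = 0.7945/(2π·0.0686) = 1.843 m·K/W
  R'_conv,out = 1/(2πr h) = 1/(2π·0.164·15.5) = 0.06261 m·K/W
ΣR = 1.685×10^-4 + 1.843 + 0.06261 = 1.906 m·K/W
Q' = ΔT/ΣR = (515 °C − 24.4 °C)/1.906 = 257 W/m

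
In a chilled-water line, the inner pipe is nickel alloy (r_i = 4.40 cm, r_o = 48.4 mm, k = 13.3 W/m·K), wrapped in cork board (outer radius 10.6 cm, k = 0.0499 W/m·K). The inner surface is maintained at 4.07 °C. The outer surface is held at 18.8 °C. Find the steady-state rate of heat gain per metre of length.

Resistance network (inner→outer):
  R'_nickel alloy = ln(0.0484/0.0440)/(2πk) = 0.09531/(2π·13.3) = 0.001141 m·K/W
  R'_cork board = ln(0.106/0.0484)/(2πk) = 0.7839/(2π·0.0499) = 2.500 m·K/W
ΣR = 0.001141 + 2.500 = 2.501 m·K/W
Q' = ΔT/ΣR = (4.07 °C − 18.8 °C)/2.501 = -5.89 W/m
(Negative Q' ⇒ heat flows inward; heat gain = 5.89 W/m.)

Q' = 5.89 W/m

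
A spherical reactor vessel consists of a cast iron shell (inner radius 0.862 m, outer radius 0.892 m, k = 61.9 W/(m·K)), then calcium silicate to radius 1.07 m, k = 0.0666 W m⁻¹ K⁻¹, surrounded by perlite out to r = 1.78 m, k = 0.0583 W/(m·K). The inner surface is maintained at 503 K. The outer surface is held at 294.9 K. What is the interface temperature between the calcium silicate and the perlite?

Series thermal resistances, inner to outer:
  R_cast iron = (1/0.862 − 1/0.892)/(4πk) = 0.03902/(4π·61.9) = 5.016×10^-5 K/W
  R_calcium silicate = (1/0.892 − 1/1.07)/(4πk) = 0.1865/(4π·0.0666) = 0.2228 K/W
  R_perlite = (1/1.07 − 1/1.78)/(4πk) = 0.3728/(4π·0.0583) = 0.5088 K/W
ΣR = 5.016×10^-5 + 0.2228 + 0.5088 = 0.7317 K/W
Q = ΔT/ΣR = (503 K − 294.9 K)/0.7317 = 284.4 W
From the inner boundary to the calcium silicate/perlite interface, ΣR_partial = 0.2229 K/W.
T_interface = T_in − Q·ΣR_partial = 503 K − (284.4)(0.2229) = 440 K

T = 440 K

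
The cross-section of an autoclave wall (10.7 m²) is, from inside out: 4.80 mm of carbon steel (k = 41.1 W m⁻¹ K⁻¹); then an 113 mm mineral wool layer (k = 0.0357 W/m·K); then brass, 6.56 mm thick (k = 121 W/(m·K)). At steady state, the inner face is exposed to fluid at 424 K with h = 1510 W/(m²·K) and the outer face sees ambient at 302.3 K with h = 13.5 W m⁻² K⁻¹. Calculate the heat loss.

Q = 402 W

Resistance network (inner→outer):
  R_conv,in = 1/(hA) = 1/(1510·10.7) = 6.189×10^-5 K/W
  R_carbon steel = L/(kA) = 0.00480/(41.1·10.7) = 1.091×10^-5 K/W
  R_mineral wool = L/(kA) = 0.113/(0.0357·10.7) = 0.2958 K/W
  R_brass = L/(kA) = 0.00656/(121·10.7) = 5.067×10^-6 K/W
  R_conv,out = 1/(hA) = 1/(13.5·10.7) = 0.006923 K/W
ΣR = 6.189×10^-5 + 1.091×10^-5 + 0.2958 + 5.067×10^-6 + 0.006923 = 0.3028 K/W
Q = ΔT/ΣR = (424 K − 302.3 K)/0.3028 = 402 W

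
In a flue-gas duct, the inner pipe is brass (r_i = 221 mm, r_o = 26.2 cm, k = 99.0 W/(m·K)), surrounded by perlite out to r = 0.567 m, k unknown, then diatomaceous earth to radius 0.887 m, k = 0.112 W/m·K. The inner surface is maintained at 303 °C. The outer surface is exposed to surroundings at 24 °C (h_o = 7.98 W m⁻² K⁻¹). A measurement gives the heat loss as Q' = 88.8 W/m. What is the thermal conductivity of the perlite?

k = 0.0495 W/m·K

ΣR = ΔT/Q' = |303 − 24|/88.8 = 3.142 m·K/W
Known resistances:
  R'_brass = ln(0.262/0.221)/(2πk) = 0.1702/(2π·99.0) = 2.736×10^-4 m·K/W
  R'_diatomaceous earth = ln(0.887/0.567)/(2πk) = 0.4475/(2π·0.112) = 0.6359 m·K/W
  R'_conv,out = 1/(2πr h) = 1/(2π·0.887·7.98) = 0.02249 m·K/W
R_perlite = ΣR − ΣR_known = 3.142 − 0.6587 = 2.483 m·K/W
ln(r₂/r₁)/(2πk) = 2.483 ⇒ k = 0.7720/(2π·2.483) = 0.0495 W/m·K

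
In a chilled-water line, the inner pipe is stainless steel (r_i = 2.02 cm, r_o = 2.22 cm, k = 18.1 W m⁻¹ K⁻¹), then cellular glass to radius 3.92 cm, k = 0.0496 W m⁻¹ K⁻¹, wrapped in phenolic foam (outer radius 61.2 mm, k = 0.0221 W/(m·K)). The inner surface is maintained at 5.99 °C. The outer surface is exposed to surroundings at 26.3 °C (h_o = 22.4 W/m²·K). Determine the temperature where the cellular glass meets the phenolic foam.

T = 13.2 °C

Series thermal resistances, inner to outer:
  R'_stainless steel = ln(0.0222/0.0202)/(2πk) = 0.09441/(2π·18.1) = 8.302×10^-4 m·K/W
  R'_cellular glass = ln(0.0392/0.0222)/(2πk) = 0.5686/(2π·0.0496) = 1.824 m·K/W
  R'_phenolic foam = ln(0.0612/0.0392)/(2πk) = 0.4455/(2π·0.0221) = 3.208 m·K/W
  R'_conv,out = 1/(2πr h) = 1/(2π·0.0612·22.4) = 0.1161 m·K/W
ΣR = 8.302×10^-4 + 1.824 + 3.208 + 0.1161 = 5.149 m·K/W
Q' = ΔT/ΣR = (5.99 °C − 26.3 °C)/5.149 = -3.944 W/m
From the inner boundary to the cellular glass/phenolic foam interface, ΣR_partial = 1.825 m·K/W.
T_interface = T_in − Q'·ΣR_partial = 5.99 °C − (-3.944)(1.825) = 13.2 °C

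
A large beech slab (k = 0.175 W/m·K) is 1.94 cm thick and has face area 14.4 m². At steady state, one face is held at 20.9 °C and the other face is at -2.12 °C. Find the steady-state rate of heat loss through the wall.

Q = kA·ΔT/L = 0.175 × 14.4 × |20.9 °C − -2.12 °C| / 0.0194 = 2990 W

Q = 2.99 kW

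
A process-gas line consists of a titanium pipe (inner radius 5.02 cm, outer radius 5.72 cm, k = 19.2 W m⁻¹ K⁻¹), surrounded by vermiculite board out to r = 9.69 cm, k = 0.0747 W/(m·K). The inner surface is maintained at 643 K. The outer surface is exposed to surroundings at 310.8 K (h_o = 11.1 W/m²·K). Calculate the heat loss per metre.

Q' = 261 W/m

Treat each layer as a resistance in series:
  R'_titanium = ln(0.0572/0.0502)/(2πk) = 0.1305/(2π·19.2) = 0.001082 m·K/W
  R'_vermiculite board = ln(0.0969/0.0572)/(2πk) = 0.5271/(2π·0.0747) = 1.123 m·K/W
  R'_conv,out = 1/(2πr h) = 1/(2π·0.0969·11.1) = 0.1480 m·K/W
ΣR = 0.001082 + 1.123 + 0.1480 = 1.272 m·K/W
Q' = ΔT/ΣR = (643 K − 310.8 K)/1.272 = 261 W/m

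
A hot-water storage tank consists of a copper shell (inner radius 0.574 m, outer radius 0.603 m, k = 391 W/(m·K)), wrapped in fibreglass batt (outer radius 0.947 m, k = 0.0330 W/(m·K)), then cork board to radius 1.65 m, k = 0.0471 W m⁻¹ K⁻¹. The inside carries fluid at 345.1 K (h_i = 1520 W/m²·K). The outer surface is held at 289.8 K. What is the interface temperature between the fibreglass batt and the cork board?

Series thermal resistances, inner to outer:
  R_conv,in = 1/(4πr²h) = 1/(4π·0.574²·1520) = 1.589×10^-4 K/W
  R_copper = (1/0.574 − 1/0.603)/(4πk) = 0.08379/(4π·391) = 1.705×10^-5 K/W
  R_fibreglass batt = (1/0.603 − 1/0.947)/(4πk) = 0.6024/(4π·0.0330) = 1.453 K/W
  R_cork board = (1/0.947 − 1/1.65)/(4πk) = 0.4499/(4π·0.0471) = 0.7601 K/W
ΣR = 1.589×10^-4 + 1.705×10^-5 + 1.453 + 0.7601 = 2.213 K/W
Q = ΔT/ΣR = (345.1 K − 289.8 K)/2.213 = 24.99 W
From the inner boundary to the fibreglass batt/cork board interface, ΣR_partial = 1.453 K/W.
T_interface = T_in − Q·ΣR_partial = 345.1 K − (24.99)(1.453) = 308.8 K

T = 308.8 K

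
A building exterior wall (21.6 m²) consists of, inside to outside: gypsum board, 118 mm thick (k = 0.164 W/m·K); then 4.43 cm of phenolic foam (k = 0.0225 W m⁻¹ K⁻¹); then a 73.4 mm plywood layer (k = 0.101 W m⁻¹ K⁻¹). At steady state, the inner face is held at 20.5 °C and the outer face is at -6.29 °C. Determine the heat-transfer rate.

Resistance network (inner→outer):
  R_gypsum board = L/(kA) = 0.118/(0.164·21.6) = 0.03331 K/W
  R_phenolic foam = L/(kA) = 0.0443/(0.0225·21.6) = 0.09115 K/W
  R_plywood = L/(kA) = 0.0734/(0.101·21.6) = 0.03365 K/W
ΣR = 0.03331 + 0.09115 + 0.03365 = 0.1581 K/W
Q = ΔT/ΣR = (20.5 °C − -6.29 °C)/0.1581 = 169 W

Q = 169 W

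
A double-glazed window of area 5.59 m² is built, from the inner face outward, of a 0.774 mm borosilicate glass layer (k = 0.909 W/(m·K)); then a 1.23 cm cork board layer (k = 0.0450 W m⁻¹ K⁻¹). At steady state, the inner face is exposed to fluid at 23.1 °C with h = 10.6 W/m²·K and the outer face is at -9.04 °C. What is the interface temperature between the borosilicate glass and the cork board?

Treat each layer as a resistance in series:
  R_conv,in = 1/(hA) = 1/(10.6·5.59) = 0.01688 K/W
  R_borosilicate glass = L/(kA) = 7.74×10^-4/(0.909·5.59) = 1.523×10^-4 K/W
  R_cork board = L/(kA) = 0.0123/(0.0450·5.59) = 0.04890 K/W
ΣR = 0.01688 + 1.523×10^-4 + 0.04890 = 0.06593 K/W
Q = ΔT/ΣR = (23.1 °C − -9.04 °C)/0.06593 = 487.5 W
From the inner boundary to the borosilicate glass/cork board interface, ΣR_partial = 0.01703 K/W.
T_interface = T_in − Q·ΣR_partial = 23.1 °C − (487.5)(0.01703) = 14.8 °C

T = 14.8 °C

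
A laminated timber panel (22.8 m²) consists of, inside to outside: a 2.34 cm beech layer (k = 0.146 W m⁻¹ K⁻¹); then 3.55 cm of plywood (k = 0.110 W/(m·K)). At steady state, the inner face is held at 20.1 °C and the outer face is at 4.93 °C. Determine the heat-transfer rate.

Q = 716 W

Series thermal resistances, inner to outer:
  R_beech = L/(kA) = 0.0234/(0.146·22.8) = 0.007030 K/W
  R_plywood = L/(kA) = 0.0355/(0.110·22.8) = 0.01415 K/W
ΣR = 0.007030 + 0.01415 = 0.02118 K/W
Q = ΔT/ΣR = (20.1 °C − 4.93 °C)/0.02118 = 716 W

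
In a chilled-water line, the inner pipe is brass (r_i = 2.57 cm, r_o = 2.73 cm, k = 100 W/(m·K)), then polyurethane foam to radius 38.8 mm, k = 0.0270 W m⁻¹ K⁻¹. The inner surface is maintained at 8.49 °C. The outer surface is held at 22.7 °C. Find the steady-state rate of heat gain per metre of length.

Treat each layer as a resistance in series:
  R'_brass = ln(0.0273/0.0257)/(2πk) = 0.06040/(2π·100) = 9.612×10^-5 m·K/W
  R'_polyurethane foam = ln(0.0388/0.0273)/(2πk) = 0.3515/(2π·0.0270) = 2.072 m·K/W
ΣR = 9.612×10^-5 + 2.072 = 2.072 m·K/W
Q' = ΔT/ΣR = (8.49 °C − 22.7 °C)/2.072 = -6.86 W/m
(Negative Q' ⇒ heat flows inward; heat gain = 6.86 W/m.)

Q' = 6.86 W/m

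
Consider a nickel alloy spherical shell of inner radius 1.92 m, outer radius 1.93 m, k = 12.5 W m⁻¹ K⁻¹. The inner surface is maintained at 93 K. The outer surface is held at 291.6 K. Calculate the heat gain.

Q = 1.16×10^7 W

Q = 4πk·ΔT/(1/r₁ − 1/r₂) = 4π × 12.5 × 198.6 / (1/1.92 − 1/1.93) = 1.16×10^7 W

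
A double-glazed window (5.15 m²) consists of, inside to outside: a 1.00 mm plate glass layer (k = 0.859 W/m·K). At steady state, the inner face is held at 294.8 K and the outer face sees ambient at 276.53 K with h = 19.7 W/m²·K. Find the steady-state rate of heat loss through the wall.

Q = 1810 W

Treat each layer as a resistance in series:
  R_plate glass = L/(kA) = 0.00100/(0.859·5.15) = 2.260×10^-4 K/W
  R_conv,out = 1/(hA) = 1/(19.7·5.15) = 0.009857 K/W
ΣR = 2.260×10^-4 + 0.009857 = 0.01008 K/W
Q = ΔT/ΣR = (294.8 K − 276.53 K)/0.01008 = 1810 W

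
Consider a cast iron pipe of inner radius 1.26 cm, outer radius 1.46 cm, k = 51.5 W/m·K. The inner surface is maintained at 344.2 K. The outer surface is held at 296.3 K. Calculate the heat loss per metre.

Q' = 1.05×10^5 W/m

Q' = 2πk·ΔT/ln(r₂/r₁) = 2π × 51.5 × 47.9 / ln(0.0146/0.0126) = 1.05×10^5 W/m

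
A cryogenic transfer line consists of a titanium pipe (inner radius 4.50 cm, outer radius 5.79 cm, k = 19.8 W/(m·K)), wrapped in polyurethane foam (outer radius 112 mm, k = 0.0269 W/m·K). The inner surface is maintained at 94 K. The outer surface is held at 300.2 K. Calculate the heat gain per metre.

Q' = 52.8 W/m

Resistance network (inner→outer):
  R'_titanium = ln(0.0579/0.0450)/(2πk) = 0.2521/(2π·19.8) = 0.002026 m·K/W
  R'_polyurethane foam = ln(0.112/0.0579)/(2πk) = 0.6598/(2π·0.0269) = 3.904 m·K/W
ΣR = 0.002026 + 3.904 = 3.906 m·K/W
Q' = ΔT/ΣR = (94 K − 300.2 K)/3.906 = -52.8 W/m
(Negative Q' ⇒ heat flows inward; heat gain = 52.8 W/m.)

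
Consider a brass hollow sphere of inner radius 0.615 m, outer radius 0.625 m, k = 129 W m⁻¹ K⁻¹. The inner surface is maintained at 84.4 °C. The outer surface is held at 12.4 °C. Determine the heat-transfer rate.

Q = 4490 kW

Q = 4πk·ΔT/(1/r₁ − 1/r₂) = 4π × 129 × 72 / (1/0.615 − 1/0.625) = 4.49×10^6 W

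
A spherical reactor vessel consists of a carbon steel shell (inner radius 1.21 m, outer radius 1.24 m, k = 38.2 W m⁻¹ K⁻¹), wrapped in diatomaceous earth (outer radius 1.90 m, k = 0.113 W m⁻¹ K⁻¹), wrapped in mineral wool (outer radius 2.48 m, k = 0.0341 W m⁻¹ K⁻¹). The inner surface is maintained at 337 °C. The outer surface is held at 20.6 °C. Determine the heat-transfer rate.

Series thermal resistances, inner to outer:
  R_carbon steel = (1/1.21 − 1/1.24)/(4πk) = 0.01999/(4π·38.2) = 4.165×10^-5 K/W
  R_diatomaceous earth = (1/1.24 − 1/1.90)/(4πk) = 0.2801/(4π·0.113) = 0.1973 K/W
  R_mineral wool = (1/1.90 − 1/2.48)/(4πk) = 0.1231/(4π·0.0341) = 0.2872 K/W
ΣR = 4.165×10^-5 + 0.1973 + 0.2872 = 0.4845 K/W
Q = ΔT/ΣR = (337 °C − 20.6 °C)/0.4845 = 653 W

Q = 653 W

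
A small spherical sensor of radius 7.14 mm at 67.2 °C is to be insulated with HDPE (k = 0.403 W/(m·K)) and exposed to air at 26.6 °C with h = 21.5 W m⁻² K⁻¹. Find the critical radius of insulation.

For a sphere, r_cr = 2k_ins/h = 2·0.403/21.5 = 0.0375 m = 3.75 cm

r_cr = 3.75 cm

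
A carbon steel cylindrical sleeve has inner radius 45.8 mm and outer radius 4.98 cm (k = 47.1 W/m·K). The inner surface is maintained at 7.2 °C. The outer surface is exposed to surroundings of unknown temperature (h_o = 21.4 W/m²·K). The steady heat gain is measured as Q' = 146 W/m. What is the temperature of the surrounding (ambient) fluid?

T_out = 29.0 °C

Sum the resistances:
  R'_carbon steel = ln(0.0498/0.0458)/(2πk) = 0.08373/(2π·47.1) = 2.829×10^-4 m·K/W
  R'_conv,out = 1/(2πr h) = 1/(2π·0.0498·21.4) = 0.1493 m·K/W
ΣR = 0.1496 m·K/W
ΔT = Q'·ΣR = 146 × 0.1496 = 21.84 K
Heat flows inward, so T_out = T_in + ΔT = 7.2 + 21.84 = 29.0 °C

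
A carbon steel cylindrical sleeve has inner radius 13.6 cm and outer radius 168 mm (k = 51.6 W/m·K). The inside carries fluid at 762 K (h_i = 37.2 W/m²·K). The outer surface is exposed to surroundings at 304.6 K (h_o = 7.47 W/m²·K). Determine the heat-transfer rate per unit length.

Treat each layer as a resistance in series:
  R'_conv,in = 1/(2πr h) = 1/(2π·0.136·37.2) = 0.03146 m·K/W
  R'_carbon steel = ln(0.168/0.136)/(2πk) = 0.2113/(2π·51.6) = 6.518×10^-4 m·K/W
  R'_conv,out = 1/(2πr h) = 1/(2π·0.168·7.47) = 0.1268 m·K/W
ΣR = 0.03146 + 6.518×10^-4 + 0.1268 = 0.1589 m·K/W
Q' = ΔT/ΣR = (762 K − 304.6 K)/0.1589 = 2880 W/m

Q' = 2.88 kW/m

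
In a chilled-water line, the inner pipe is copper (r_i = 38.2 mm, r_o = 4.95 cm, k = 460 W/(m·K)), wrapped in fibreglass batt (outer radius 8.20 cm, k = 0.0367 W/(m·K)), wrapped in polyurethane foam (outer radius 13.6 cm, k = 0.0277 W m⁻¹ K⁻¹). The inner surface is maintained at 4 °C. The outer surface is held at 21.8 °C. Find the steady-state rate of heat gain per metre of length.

Treat each layer as a resistance in series:
  R'_copper = ln(0.0495/0.0382)/(2πk) = 0.2591/(2π·460) = 8.966×10^-5 m·K/W
  R'_fibreglass batt = ln(0.0820/0.0495)/(2πk) = 0.5047/(2π·0.0367) = 2.189 m·K/W
  R'_polyurethane foam = ln(0.136/0.0820)/(2πk) = 0.5059/(2π·0.0277) = 2.907 m·K/W
ΣR = 8.966×10^-5 + 2.189 + 2.907 = 5.096 m·K/W
Q' = ΔT/ΣR = (4 °C − 21.8 °C)/5.096 = -3.49 W/m
(Negative Q' ⇒ heat flows inward; heat gain = 3.49 W/m.)

Q' = 3.49 W/m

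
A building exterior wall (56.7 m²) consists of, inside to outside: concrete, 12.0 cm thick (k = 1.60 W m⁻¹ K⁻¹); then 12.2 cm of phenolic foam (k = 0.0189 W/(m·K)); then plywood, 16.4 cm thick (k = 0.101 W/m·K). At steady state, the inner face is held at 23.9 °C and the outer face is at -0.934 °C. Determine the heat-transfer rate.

Resistance network (inner→outer):
  R_concrete = L/(kA) = 0.120/(1.60·56.7) = 0.001323 K/W
  R_phenolic foam = L/(kA) = 0.122/(0.0189·56.7) = 0.1138 K/W
  R_plywood = L/(kA) = 0.164/(0.101·56.7) = 0.02864 K/W
ΣR = 0.001323 + 0.1138 + 0.02864 = 0.1438 K/W
Q = ΔT/ΣR = (23.9 °C − -0.934 °C)/0.1438 = 173 W

Q = 173 W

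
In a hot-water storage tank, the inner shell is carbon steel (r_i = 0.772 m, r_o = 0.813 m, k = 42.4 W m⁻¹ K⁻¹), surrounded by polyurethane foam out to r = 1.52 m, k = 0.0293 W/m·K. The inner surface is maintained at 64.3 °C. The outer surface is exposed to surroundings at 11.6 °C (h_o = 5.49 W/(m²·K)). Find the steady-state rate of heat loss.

Q = 33.8 W

Series thermal resistances, inner to outer:
  R_carbon steel = (1/0.772 − 1/0.813)/(4πk) = 0.06532/(4π·42.4) = 1.226×10^-4 K/W
  R_polyurethane foam = (1/0.813 − 1/1.52)/(4πk) = 0.5721/(4π·0.0293) = 1.554 K/W
  R_conv,out = 1/(4πr²h) = 1/(4π·1.52²·5.49) = 0.006274 K/W
ΣR = 1.226×10^-4 + 1.554 + 0.006274 = 1.560 K/W
Q = ΔT/ΣR = (64.3 °C − 11.6 °C)/1.560 = 33.8 W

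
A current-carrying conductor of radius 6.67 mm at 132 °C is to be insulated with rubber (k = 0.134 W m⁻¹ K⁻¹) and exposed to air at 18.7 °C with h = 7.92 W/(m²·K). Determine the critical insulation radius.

For a cylinder, r_cr = k_ins/h = 0.134/7.92 = 0.0169 m = 1.69 cm

r_cr = 1.69 cm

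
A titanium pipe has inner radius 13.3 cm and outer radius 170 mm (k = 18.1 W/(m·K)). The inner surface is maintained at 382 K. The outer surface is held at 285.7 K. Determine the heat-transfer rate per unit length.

Q' = 2πk·ΔT/ln(r₂/r₁) = 2π × 18.1 × 96.3 / ln(0.170/0.133) = 44600 W/m

Q' = 44.6 kW/m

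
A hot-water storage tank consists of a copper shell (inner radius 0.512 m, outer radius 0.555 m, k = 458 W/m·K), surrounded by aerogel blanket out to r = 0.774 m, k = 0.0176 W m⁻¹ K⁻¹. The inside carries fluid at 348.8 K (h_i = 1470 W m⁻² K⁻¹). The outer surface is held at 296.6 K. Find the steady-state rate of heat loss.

Treat each layer as a resistance in series:
  R_conv,in = 1/(4πr²h) = 1/(4π·0.512²·1470) = 2.065×10^-4 K/W
  R_copper = (1/0.512 − 1/0.555)/(4πk) = 0.1513/(4π·458) = 2.629×10^-5 K/W
  R_aerogel blanket = (1/0.555 − 1/0.774)/(4πk) = 0.5098/(4π·0.0176) = 2.305 K/W
ΣR = 2.065×10^-4 + 2.629×10^-5 + 2.305 = 2.305 K/W
Q = ΔT/ΣR = (348.8 K − 296.6 K)/2.305 = 22.6 W

Q = 22.6 W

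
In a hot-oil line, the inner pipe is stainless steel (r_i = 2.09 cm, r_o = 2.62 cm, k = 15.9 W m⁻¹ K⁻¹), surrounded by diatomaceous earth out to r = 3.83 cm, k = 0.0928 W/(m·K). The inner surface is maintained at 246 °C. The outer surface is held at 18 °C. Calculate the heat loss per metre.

Q' = 349 W/m

Treat each layer as a resistance in series:
  R'_stainless steel = ln(0.0262/0.0209)/(2πk) = 0.2260/(2π·15.9) = 0.002262 m·K/W
  R'_diatomaceous earth = ln(0.0383/0.0262)/(2πk) = 0.3797/(2π·0.0928) = 0.6512 m·K/W
ΣR = 0.002262 + 0.6512 = 0.6535 m·K/W
Q' = ΔT/ΣR = (246 °C − 18 °C)/0.6535 = 349 W/m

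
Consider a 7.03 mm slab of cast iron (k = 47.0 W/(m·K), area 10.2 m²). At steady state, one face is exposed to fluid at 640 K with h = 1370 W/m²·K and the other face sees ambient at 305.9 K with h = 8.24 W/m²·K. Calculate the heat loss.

Resistance network (inner→outer):
  R_conv,in = 1/(hA) = 1/(1370·10.2) = 7.156×10^-5 K/W
  R_cast iron = L/(kA) = 0.00703/(47.0·10.2) = 1.466×10^-5 K/W
  R_conv,out = 1/(hA) = 1/(8.24·10.2) = 0.01190 K/W
ΣR = 7.156×10^-5 + 1.466×10^-5 + 0.01190 = 0.01199 K/W
Q = ΔT/ΣR = (640 K − 305.9 K)/0.01199 = 27900 W

Q = 27900 W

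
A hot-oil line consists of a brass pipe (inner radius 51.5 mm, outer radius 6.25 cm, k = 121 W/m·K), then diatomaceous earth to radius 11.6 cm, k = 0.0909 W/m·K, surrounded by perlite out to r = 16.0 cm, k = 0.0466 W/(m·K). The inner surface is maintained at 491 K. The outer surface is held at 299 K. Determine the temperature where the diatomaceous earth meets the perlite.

T = 396 K

Treat each layer as a resistance in series:
  R'_brass = ln(0.0625/0.0515)/(2πk) = 0.1936/(2π·121) = 2.546×10^-4 m·K/W
  R'_diatomaceous earth = ln(0.116/0.0625)/(2πk) = 0.6184/(2π·0.0909) = 1.083 m·K/W
  R'_perlite = ln(0.160/0.116)/(2πk) = 0.3216/(2π·0.0466) = 1.098 m·K/W
ΣR = 2.546×10^-4 + 1.083 + 1.098 = 2.181 m·K/W
Q' = ΔT/ΣR = (491 K − 299 K)/2.181 = 88.03 W/m
From the inner boundary to the diatomaceous earth/perlite interface, ΣR_partial = 1.083 m·K/W.
T_interface = T_in − Q'·ΣR_partial = 491 K − (88.03)(1.083) = 396 K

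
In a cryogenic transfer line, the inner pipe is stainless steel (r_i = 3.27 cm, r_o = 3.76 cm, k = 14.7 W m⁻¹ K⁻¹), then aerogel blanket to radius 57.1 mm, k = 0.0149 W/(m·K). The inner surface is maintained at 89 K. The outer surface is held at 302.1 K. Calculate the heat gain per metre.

Q' = 47.7 W/m

Resistance network (inner→outer):
  R'_stainless steel = ln(0.0376/0.0327)/(2πk) = 0.1396/(2π·14.7) = 0.001512 m·K/W
  R'_aerogel blanket = ln(0.0571/0.0376)/(2πk) = 0.4178/(2π·0.0149) = 4.463 m·K/W
ΣR = 0.001512 + 4.463 = 4.465 m·K/W
Q' = ΔT/ΣR = (89 K − 302.1 K)/4.465 = -47.7 W/m
(Negative Q' ⇒ heat flows inward; heat gain = 47.7 W/m.)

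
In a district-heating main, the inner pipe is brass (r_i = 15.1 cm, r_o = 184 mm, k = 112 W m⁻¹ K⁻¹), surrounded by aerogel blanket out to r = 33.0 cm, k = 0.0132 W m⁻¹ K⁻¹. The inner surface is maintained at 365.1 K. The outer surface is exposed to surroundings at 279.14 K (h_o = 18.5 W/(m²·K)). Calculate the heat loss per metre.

Treat each layer as a resistance in series:
  R'_brass = ln(0.184/0.151)/(2πk) = 0.1977/(2π·112) = 2.809×10^-4 m·K/W
  R'_aerogel blanket = ln(0.330/0.184)/(2πk) = 0.5842/(2π·0.0132) = 7.043 m·K/W
  R'_conv,out = 1/(2πr h) = 1/(2π·0.330·18.5) = 0.02607 m·K/W
ΣR = 2.809×10^-4 + 7.043 + 0.02607 = 7.069 m·K/W
Q' = ΔT/ΣR = (365.1 K − 279.14 K)/7.069 = 12.2 W/m

Q' = 12.2 W/m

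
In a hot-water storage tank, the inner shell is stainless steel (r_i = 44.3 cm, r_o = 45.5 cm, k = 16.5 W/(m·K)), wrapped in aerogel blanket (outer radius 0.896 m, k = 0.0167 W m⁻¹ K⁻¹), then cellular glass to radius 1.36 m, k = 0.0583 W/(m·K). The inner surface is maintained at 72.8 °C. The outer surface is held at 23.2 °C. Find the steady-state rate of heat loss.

Series thermal resistances, inner to outer:
  R_stainless steel = (1/0.443 − 1/0.455)/(4πk) = 0.05953/(4π·16.5) = 2.871×10^-4 K/W
  R_aerogel blanket = (1/0.455 − 1/0.896)/(4πk) = 1.082/(4π·0.0167) = 5.155 K/W
  R_cellular glass = (1/0.896 − 1/1.36)/(4πk) = 0.3808/(4π·0.0583) = 0.5197 K/W
ΣR = 2.871×10^-4 + 5.155 + 0.5197 = 5.675 K/W
Q = ΔT/ΣR = (72.8 °C − 23.2 °C)/5.675 = 8.74 W

Q = 8.74 W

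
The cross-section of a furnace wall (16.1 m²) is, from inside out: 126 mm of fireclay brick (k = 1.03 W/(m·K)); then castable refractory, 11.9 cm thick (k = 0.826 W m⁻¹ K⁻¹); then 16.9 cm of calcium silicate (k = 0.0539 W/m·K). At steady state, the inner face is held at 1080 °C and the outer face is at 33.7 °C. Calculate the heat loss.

Series thermal resistances, inner to outer:
  R_fireclay brick = L/(kA) = 0.126/(1.03·16.1) = 0.007598 K/W
  R_castable refractory = L/(kA) = 0.119/(0.826·16.1) = 0.008948 K/W
  R_calcium silicate = L/(kA) = 0.169/(0.0539·16.1) = 0.1947 K/W
ΣR = 0.007598 + 0.008948 + 0.1947 = 0.2112 K/W
Q = ΔT/ΣR = (1080 °C − 33.7 °C)/0.2112 = 4950 W

Q = 4.95 kW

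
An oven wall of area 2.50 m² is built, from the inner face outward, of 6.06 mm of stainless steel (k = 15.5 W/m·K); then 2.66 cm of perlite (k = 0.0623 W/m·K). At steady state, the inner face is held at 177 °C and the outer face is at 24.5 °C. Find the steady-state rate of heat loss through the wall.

Q = 892 W

Series thermal resistances, inner to outer:
  R_stainless steel = L/(kA) = 0.00606/(15.5·2.50) = 1.564×10^-4 K/W
  R_perlite = L/(kA) = 0.0266/(0.0623·2.50) = 0.1708 K/W
ΣR = 1.564×10^-4 + 0.1708 = 0.1710 K/W
Q = ΔT/ΣR = (177 °C − 24.5 °C)/0.1710 = 892 W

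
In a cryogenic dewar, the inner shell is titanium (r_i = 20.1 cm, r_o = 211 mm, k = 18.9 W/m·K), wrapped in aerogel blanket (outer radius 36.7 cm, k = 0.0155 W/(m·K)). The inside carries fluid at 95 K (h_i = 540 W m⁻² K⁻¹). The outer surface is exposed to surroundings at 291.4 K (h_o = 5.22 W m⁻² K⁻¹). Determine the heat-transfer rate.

Q = 18.8 W

Treat each layer as a resistance in series:
  R_conv,in = 1/(4πr²h) = 1/(4π·0.201²·540) = 0.003648 K/W
  R_titanium = (1/0.201 − 1/0.211)/(4πk) = 0.2358/(4π·18.9) = 9.928×10^-4 K/W
  R_aerogel blanket = (1/0.211 − 1/0.367)/(4πk) = 2.015/(4π·0.0155) = 10.34 K/W
  R_conv,out = 1/(4πr²h) = 1/(4π·0.367²·5.22) = 0.1132 K/W
ΣR = 0.003648 + 9.928×10^-4 + 10.34 + 0.1132 = 10.46 K/W
Q = ΔT/ΣR = (95 K − 291.4 K)/10.46 = -18.8 W
(Negative Q ⇒ heat flows inward; heat gain = 18.8 W.)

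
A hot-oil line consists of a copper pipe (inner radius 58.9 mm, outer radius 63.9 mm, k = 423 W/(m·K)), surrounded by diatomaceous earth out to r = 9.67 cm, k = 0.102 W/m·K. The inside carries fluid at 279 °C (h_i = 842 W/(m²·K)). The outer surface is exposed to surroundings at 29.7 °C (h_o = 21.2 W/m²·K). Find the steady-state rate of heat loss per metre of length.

Q' = 343 W/m

Treat each layer as a resistance in series:
  R'_conv,in = 1/(2πr h) = 1/(2π·0.0589·842) = 0.003209 m·K/W
  R'_copper = ln(0.0639/0.0589)/(2πk) = 0.08148/(2π·423) = 3.066×10^-5 m·K/W
  R'_diatomaceous earth = ln(0.0967/0.0639)/(2πk) = 0.4143/(2π·0.102) = 0.6464 m·K/W
  R'_conv,out = 1/(2πr h) = 1/(2π·0.0967·21.2) = 0.07764 m·K/W
ΣR = 0.003209 + 3.066×10^-5 + 0.6464 + 0.07764 = 0.7273 m·K/W
Q' = ΔT/ΣR = (279 °C − 29.7 °C)/0.7273 = 343 W/m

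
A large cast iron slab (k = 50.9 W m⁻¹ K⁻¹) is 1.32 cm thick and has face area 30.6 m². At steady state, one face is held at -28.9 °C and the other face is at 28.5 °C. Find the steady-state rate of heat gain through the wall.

Q = 6770 kW

Q = kA·ΔT/L = 50.9 × 30.6 × |-28.9 °C − 28.5 °C| / 0.0132 = 6.77×10^6 W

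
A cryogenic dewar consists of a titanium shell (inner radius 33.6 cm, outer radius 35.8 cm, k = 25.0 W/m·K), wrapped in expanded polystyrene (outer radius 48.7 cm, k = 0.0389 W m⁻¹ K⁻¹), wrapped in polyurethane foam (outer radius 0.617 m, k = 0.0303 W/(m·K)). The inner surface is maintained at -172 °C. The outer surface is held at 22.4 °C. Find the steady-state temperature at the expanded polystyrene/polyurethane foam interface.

T = -60.9 °C

Treat each layer as a resistance in series:
  R_titanium = (1/0.336 − 1/0.358)/(4πk) = 0.1829/(4π·25.0) = 5.822×10^-4 K/W
  R_expanded polystyrene = (1/0.358 − 1/0.487)/(4πk) = 0.7399/(4π·0.0389) = 1.514 K/W
  R_polyurethane foam = (1/0.487 − 1/0.617)/(4πk) = 0.4326/(4π·0.0303) = 1.136 K/W
ΣR = 5.822×10^-4 + 1.514 + 1.136 = 2.651 K/W
Q = ΔT/ΣR = (-172 °C − 22.4 °C)/2.651 = -73.33 W
From the inner boundary to the expanded polystyrene/polyurethane foam interface, ΣR_partial = 1.515 K/W.
T_interface = T_in − Q·ΣR_partial = -172 °C − (-73.33)(1.515) = -60.9 °C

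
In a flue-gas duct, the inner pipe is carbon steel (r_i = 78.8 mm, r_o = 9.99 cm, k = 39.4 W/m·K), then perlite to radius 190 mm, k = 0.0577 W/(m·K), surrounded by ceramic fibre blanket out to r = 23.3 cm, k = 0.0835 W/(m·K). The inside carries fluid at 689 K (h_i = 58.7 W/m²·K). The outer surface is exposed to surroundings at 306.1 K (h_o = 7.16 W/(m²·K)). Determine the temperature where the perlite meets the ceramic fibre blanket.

T = 387 K

Resistance network (inner→outer):
  R'_conv,in = 1/(2πr h) = 1/(2π·0.0788·58.7) = 0.03441 m·K/W
  R'_carbon steel = ln(0.0999/0.0788)/(2πk) = 0.2373/(2π·39.4) = 9.584×10^-4 m·K/W
  R'_perlite = ln(0.190/0.0999)/(2πk) = 0.6429/(2π·0.0577) = 1.773 m·K/W
  R'_ceramic fibre blanket = ln(0.233/0.190)/(2πk) = 0.2040/(2π·0.0835) = 0.3889 m·K/W
  R'_conv,out = 1/(2πr h) = 1/(2π·0.233·7.16) = 0.09540 m·K/W
ΣR = 0.03441 + 9.584×10^-4 + 1.773 + 0.3889 + 0.09540 = 2.293 m·K/W
Q' = ΔT/ΣR = (689 K − 306.1 K)/2.293 = 167.0 W/m
From the inner boundary to the perlite/ceramic fibre blanket interface, ΣR_partial = 1.808 m·K/W.
T_interface = T_in − Q'·ΣR_partial = 689 K − (167.0)(1.808) = 387 K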